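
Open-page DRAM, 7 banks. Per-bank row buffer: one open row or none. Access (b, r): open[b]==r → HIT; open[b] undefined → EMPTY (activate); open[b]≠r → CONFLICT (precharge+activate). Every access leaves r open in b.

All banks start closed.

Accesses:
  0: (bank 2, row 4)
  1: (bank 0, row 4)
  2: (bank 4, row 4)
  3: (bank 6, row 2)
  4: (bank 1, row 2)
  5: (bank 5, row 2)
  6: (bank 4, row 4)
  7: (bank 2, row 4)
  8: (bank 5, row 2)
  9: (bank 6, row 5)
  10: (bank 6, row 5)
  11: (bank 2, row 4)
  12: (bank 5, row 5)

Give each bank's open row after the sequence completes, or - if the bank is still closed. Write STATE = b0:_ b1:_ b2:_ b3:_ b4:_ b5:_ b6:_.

#0 (2,4) E
#1 (0,4) E
#2 (4,4) E
#3 (6,2) E
#4 (1,2) E
#5 (5,2) E
#6 (4,4) H  (was 4)
#7 (2,4) H  (was 4)
#8 (5,2) H  (was 2)
#9 (6,5) C  (was 2)
#10 (6,5) H  (was 5)
#11 (2,4) H  (was 4)
#12 (5,5) C  (was 2)

STATE = b0:4 b1:2 b2:4 b3:- b4:4 b5:5 b6:5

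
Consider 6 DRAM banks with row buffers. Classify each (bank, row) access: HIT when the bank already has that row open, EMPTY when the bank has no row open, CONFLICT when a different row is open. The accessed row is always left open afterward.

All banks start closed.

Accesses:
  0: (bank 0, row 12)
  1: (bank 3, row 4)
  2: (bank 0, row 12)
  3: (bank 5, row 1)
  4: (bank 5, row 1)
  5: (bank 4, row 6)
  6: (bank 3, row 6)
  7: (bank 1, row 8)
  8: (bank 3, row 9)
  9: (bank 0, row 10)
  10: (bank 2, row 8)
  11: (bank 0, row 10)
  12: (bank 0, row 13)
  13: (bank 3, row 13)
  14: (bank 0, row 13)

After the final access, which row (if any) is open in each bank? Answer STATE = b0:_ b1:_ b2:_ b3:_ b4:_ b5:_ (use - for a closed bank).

  [0] b0 r12: no row ⇒ E
  [1] b3 r4: no row ⇒ E
  [2] b0 r12: had r12 ⇒ H
  [3] b5 r1: no row ⇒ E
  [4] b5 r1: had r1 ⇒ H
  [5] b4 r6: no row ⇒ E
  [6] b3 r6: had r4 ⇒ C
  [7] b1 r8: no row ⇒ E
  [8] b3 r9: had r6 ⇒ C
  [9] b0 r10: had r12 ⇒ C
  [10] b2 r8: no row ⇒ E
  [11] b0 r10: had r10 ⇒ H
  [12] b0 r13: had r10 ⇒ C
  [13] b3 r13: had r9 ⇒ C
  [14] b0 r13: had r13 ⇒ H

STATE = b0:13 b1:8 b2:8 b3:13 b4:6 b5:1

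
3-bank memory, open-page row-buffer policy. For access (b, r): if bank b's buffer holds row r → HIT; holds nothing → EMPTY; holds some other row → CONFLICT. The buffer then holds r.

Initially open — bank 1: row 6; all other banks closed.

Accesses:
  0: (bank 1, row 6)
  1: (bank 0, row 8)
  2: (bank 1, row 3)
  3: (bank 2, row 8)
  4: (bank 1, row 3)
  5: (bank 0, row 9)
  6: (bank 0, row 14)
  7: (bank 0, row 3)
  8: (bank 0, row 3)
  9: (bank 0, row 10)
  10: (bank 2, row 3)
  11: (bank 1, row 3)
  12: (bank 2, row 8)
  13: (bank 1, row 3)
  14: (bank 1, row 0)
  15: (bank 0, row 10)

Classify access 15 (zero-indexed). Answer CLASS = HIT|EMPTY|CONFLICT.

#0 (1,6) H  (was 6)
#1 (0,8) E
#2 (1,3) C  (was 6)
#3 (2,8) E
#4 (1,3) H  (was 3)
#5 (0,9) C  (was 8)
#6 (0,14) C  (was 9)
#7 (0,3) C  (was 14)
#8 (0,3) H  (was 3)
#9 (0,10) C  (was 3)
#10 (2,3) C  (was 8)
#11 (1,3) H  (was 3)
#12 (2,8) C  (was 3)
#13 (1,3) H  (was 3)
#14 (1,0) C  (was 3)
#15 (0,10) H  (was 10)

CLASS = HIT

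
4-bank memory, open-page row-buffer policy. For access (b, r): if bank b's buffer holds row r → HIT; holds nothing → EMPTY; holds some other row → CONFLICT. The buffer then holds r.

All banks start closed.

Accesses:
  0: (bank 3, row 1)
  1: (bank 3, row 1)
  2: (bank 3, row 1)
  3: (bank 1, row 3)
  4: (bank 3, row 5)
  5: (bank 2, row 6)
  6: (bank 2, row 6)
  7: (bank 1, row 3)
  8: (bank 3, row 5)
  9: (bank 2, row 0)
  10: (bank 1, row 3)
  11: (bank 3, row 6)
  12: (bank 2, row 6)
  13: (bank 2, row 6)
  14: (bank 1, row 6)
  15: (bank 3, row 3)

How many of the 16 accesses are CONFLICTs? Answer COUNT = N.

COUNT = 6

#0 (3,1) E
#1 (3,1) H  (was 1)
#2 (3,1) H  (was 1)
#3 (1,3) E
#4 (3,5) C  (was 1)
#5 (2,6) E
#6 (2,6) H  (was 6)
#7 (1,3) H  (was 3)
#8 (3,5) H  (was 5)
#9 (2,0) C  (was 6)
#10 (1,3) H  (was 3)
#11 (3,6) C  (was 5)
#12 (2,6) C  (was 0)
#13 (2,6) H  (was 6)
#14 (1,6) C  (was 3)
#15 (3,3) C  (was 6)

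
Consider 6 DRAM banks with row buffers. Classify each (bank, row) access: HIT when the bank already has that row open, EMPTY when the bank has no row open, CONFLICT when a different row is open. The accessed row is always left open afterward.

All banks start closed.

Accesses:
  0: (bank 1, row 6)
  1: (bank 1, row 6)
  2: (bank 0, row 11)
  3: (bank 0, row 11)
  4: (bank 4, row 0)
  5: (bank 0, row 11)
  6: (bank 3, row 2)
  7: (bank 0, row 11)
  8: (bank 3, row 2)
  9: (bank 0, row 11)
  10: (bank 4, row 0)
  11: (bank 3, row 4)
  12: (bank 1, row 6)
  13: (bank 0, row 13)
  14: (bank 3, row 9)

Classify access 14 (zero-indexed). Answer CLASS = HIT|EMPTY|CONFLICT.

CLASS = CONFLICT

0: bank 1 row 6 — prev None → EMPTY
1: bank 1 row 6 — prev 6 → HIT
2: bank 0 row 11 — prev None → EMPTY
3: bank 0 row 11 — prev 11 → HIT
4: bank 4 row 0 — prev None → EMPTY
5: bank 0 row 11 — prev 11 → HIT
6: bank 3 row 2 — prev None → EMPTY
7: bank 0 row 11 — prev 11 → HIT
8: bank 3 row 2 — prev 2 → HIT
9: bank 0 row 11 — prev 11 → HIT
10: bank 4 row 0 — prev 0 → HIT
11: bank 3 row 4 — prev 2 → CONFLICT
12: bank 1 row 6 — prev 6 → HIT
13: bank 0 row 13 — prev 11 → CONFLICT
14: bank 3 row 9 — prev 4 → CONFLICT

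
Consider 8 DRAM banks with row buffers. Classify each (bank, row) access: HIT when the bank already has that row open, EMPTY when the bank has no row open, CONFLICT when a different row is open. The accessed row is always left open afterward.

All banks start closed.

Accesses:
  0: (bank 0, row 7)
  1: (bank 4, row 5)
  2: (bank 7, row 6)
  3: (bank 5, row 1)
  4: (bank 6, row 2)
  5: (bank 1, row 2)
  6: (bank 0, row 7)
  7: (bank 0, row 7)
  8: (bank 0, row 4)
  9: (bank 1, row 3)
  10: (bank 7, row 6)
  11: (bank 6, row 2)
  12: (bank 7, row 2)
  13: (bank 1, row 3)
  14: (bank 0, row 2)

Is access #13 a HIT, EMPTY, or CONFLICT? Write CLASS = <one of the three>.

0: bank 0 row 7 — prev None → EMPTY
1: bank 4 row 5 — prev None → EMPTY
2: bank 7 row 6 — prev None → EMPTY
3: bank 5 row 1 — prev None → EMPTY
4: bank 6 row 2 — prev None → EMPTY
5: bank 1 row 2 — prev None → EMPTY
6: bank 0 row 7 — prev 7 → HIT
7: bank 0 row 7 — prev 7 → HIT
8: bank 0 row 4 — prev 7 → CONFLICT
9: bank 1 row 3 — prev 2 → CONFLICT
10: bank 7 row 6 — prev 6 → HIT
11: bank 6 row 2 — prev 2 → HIT
12: bank 7 row 2 — prev 6 → CONFLICT
13: bank 1 row 3 — prev 3 → HIT
14: bank 0 row 2 — prev 4 → CONFLICT

CLASS = HIT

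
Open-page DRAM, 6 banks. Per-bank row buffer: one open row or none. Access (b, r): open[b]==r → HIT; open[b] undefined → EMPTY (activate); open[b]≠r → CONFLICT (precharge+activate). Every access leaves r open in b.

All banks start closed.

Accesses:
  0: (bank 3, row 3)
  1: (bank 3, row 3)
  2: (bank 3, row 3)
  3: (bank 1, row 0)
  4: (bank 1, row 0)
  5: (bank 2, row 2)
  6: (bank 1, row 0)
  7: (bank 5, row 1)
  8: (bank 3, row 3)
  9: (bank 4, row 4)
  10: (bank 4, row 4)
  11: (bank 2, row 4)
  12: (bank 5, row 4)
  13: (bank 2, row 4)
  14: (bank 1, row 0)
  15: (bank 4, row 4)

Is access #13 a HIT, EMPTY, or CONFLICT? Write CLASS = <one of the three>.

step 0: bank3 None->3 [EMPTY]
step 1: bank3 3->3 [HIT]
step 2: bank3 3->3 [HIT]
step 3: bank1 None->0 [EMPTY]
step 4: bank1 0->0 [HIT]
step 5: bank2 None->2 [EMPTY]
step 6: bank1 0->0 [HIT]
step 7: bank5 None->1 [EMPTY]
step 8: bank3 3->3 [HIT]
step 9: bank4 None->4 [EMPTY]
step 10: bank4 4->4 [HIT]
step 11: bank2 2->4 [CONFLICT]
step 12: bank5 1->4 [CONFLICT]
step 13: bank2 4->4 [HIT]
step 14: bank1 0->0 [HIT]
step 15: bank4 4->4 [HIT]

CLASS = HIT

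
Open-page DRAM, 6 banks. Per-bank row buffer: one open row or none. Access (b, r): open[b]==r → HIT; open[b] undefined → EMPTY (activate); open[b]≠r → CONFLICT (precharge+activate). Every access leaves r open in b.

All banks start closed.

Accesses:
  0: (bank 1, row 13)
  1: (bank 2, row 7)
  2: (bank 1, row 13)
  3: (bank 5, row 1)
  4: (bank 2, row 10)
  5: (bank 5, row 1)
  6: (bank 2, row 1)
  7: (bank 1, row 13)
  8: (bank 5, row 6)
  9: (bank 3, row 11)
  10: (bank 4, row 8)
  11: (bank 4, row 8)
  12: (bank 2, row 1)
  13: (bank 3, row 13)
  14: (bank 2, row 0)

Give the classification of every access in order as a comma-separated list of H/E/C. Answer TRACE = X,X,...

TRACE = E,E,H,E,C,H,C,H,C,E,E,H,H,C,C

step 0: bank1 None->13 [EMPTY]
step 1: bank2 None->7 [EMPTY]
step 2: bank1 13->13 [HIT]
step 3: bank5 None->1 [EMPTY]
step 4: bank2 7->10 [CONFLICT]
step 5: bank5 1->1 [HIT]
step 6: bank2 10->1 [CONFLICT]
step 7: bank1 13->13 [HIT]
step 8: bank5 1->6 [CONFLICT]
step 9: bank3 None->11 [EMPTY]
step 10: bank4 None->8 [EMPTY]
step 11: bank4 8->8 [HIT]
step 12: bank2 1->1 [HIT]
step 13: bank3 11->13 [CONFLICT]
step 14: bank2 1->0 [CONFLICT]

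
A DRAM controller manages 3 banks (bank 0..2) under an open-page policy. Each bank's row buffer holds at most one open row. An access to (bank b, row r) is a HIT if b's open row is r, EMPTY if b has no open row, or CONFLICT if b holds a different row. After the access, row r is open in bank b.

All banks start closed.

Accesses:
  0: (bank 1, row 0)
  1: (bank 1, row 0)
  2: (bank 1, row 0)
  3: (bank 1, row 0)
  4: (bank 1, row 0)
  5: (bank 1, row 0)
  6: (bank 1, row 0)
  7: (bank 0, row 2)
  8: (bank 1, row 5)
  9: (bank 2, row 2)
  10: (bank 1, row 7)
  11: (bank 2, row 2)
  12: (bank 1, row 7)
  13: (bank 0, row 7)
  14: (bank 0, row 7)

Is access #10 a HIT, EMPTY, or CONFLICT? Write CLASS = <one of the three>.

step 0: bank1 None->0 [EMPTY]
step 1: bank1 0->0 [HIT]
step 2: bank1 0->0 [HIT]
step 3: bank1 0->0 [HIT]
step 4: bank1 0->0 [HIT]
step 5: bank1 0->0 [HIT]
step 6: bank1 0->0 [HIT]
step 7: bank0 None->2 [EMPTY]
step 8: bank1 0->5 [CONFLICT]
step 9: bank2 None->2 [EMPTY]
step 10: bank1 5->7 [CONFLICT]
step 11: bank2 2->2 [HIT]
step 12: bank1 7->7 [HIT]
step 13: bank0 2->7 [CONFLICT]
step 14: bank0 7->7 [HIT]

CLASS = CONFLICT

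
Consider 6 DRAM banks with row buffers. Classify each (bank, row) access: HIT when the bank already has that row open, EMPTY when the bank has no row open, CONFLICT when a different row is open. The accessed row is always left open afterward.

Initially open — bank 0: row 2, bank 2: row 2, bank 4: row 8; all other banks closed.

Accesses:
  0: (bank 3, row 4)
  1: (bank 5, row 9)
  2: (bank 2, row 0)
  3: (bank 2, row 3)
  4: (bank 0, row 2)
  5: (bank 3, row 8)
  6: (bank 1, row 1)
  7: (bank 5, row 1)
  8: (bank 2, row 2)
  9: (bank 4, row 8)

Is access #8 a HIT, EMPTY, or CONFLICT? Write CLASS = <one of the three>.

CLASS = CONFLICT

#0 (3,4) E
#1 (5,9) E
#2 (2,0) C  (was 2)
#3 (2,3) C  (was 0)
#4 (0,2) H  (was 2)
#5 (3,8) C  (was 4)
#6 (1,1) E
#7 (5,1) C  (was 9)
#8 (2,2) C  (was 3)
#9 (4,8) H  (was 8)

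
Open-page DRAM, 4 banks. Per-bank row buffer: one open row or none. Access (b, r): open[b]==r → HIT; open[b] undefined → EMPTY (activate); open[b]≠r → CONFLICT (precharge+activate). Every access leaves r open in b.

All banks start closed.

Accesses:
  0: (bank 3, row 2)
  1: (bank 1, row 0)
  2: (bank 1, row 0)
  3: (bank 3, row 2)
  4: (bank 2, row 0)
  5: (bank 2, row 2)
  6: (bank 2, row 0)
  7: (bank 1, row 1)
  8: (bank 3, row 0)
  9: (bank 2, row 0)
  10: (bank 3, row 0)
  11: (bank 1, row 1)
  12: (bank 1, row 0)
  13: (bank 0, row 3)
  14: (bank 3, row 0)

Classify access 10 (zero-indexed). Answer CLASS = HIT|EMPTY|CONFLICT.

CLASS = HIT

0: bank 3 row 2 — prev None → EMPTY
1: bank 1 row 0 — prev None → EMPTY
2: bank 1 row 0 — prev 0 → HIT
3: bank 3 row 2 — prev 2 → HIT
4: bank 2 row 0 — prev None → EMPTY
5: bank 2 row 2 — prev 0 → CONFLICT
6: bank 2 row 0 — prev 2 → CONFLICT
7: bank 1 row 1 — prev 0 → CONFLICT
8: bank 3 row 0 — prev 2 → CONFLICT
9: bank 2 row 0 — prev 0 → HIT
10: bank 3 row 0 — prev 0 → HIT
11: bank 1 row 1 — prev 1 → HIT
12: bank 1 row 0 — prev 1 → CONFLICT
13: bank 0 row 3 — prev None → EMPTY
14: bank 3 row 0 — prev 0 → HIT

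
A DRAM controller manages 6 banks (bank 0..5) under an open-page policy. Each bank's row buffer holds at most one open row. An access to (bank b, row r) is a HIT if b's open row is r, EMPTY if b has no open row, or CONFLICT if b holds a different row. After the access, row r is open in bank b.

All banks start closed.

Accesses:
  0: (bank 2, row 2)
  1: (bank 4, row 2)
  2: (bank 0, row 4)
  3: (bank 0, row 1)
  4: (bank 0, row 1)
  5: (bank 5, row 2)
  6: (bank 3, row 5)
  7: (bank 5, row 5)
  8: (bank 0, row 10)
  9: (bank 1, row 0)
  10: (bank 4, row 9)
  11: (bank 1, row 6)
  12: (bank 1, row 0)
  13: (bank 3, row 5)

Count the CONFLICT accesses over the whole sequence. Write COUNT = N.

step 0: bank2 None->2 [EMPTY]
step 1: bank4 None->2 [EMPTY]
step 2: bank0 None->4 [EMPTY]
step 3: bank0 4->1 [CONFLICT]
step 4: bank0 1->1 [HIT]
step 5: bank5 None->2 [EMPTY]
step 6: bank3 None->5 [EMPTY]
step 7: bank5 2->5 [CONFLICT]
step 8: bank0 1->10 [CONFLICT]
step 9: bank1 None->0 [EMPTY]
step 10: bank4 2->9 [CONFLICT]
step 11: bank1 0->6 [CONFLICT]
step 12: bank1 6->0 [CONFLICT]
step 13: bank3 5->5 [HIT]

COUNT = 6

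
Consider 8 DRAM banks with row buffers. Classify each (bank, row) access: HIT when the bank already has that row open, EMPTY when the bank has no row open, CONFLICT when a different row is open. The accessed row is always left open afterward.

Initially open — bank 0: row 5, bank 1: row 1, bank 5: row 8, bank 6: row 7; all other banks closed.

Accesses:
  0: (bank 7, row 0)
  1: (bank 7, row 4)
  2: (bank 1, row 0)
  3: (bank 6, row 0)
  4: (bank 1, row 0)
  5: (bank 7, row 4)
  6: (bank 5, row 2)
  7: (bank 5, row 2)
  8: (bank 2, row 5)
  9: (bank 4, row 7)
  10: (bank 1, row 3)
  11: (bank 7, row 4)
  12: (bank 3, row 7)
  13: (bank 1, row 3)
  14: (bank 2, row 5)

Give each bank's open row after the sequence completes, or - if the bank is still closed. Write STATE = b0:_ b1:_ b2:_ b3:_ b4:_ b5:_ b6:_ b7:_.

STATE = b0:5 b1:3 b2:5 b3:7 b4:7 b5:2 b6:0 b7:4

0: bank 7 row 0 — prev None → EMPTY
1: bank 7 row 4 — prev 0 → CONFLICT
2: bank 1 row 0 — prev 1 → CONFLICT
3: bank 6 row 0 — prev 7 → CONFLICT
4: bank 1 row 0 — prev 0 → HIT
5: bank 7 row 4 — prev 4 → HIT
6: bank 5 row 2 — prev 8 → CONFLICT
7: bank 5 row 2 — prev 2 → HIT
8: bank 2 row 5 — prev None → EMPTY
9: bank 4 row 7 — prev None → EMPTY
10: bank 1 row 3 — prev 0 → CONFLICT
11: bank 7 row 4 — prev 4 → HIT
12: bank 3 row 7 — prev None → EMPTY
13: bank 1 row 3 — prev 3 → HIT
14: bank 2 row 5 — prev 5 → HIT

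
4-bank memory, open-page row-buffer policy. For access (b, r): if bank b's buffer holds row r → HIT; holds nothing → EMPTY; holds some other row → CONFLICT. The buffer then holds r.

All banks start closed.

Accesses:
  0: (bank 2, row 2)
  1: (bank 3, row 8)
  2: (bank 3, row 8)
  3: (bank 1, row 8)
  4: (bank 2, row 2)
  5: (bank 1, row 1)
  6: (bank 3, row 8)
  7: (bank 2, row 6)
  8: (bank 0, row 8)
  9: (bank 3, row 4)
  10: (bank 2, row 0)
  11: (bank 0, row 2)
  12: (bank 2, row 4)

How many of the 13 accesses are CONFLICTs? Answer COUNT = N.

step 0: bank2 None->2 [EMPTY]
step 1: bank3 None->8 [EMPTY]
step 2: bank3 8->8 [HIT]
step 3: bank1 None->8 [EMPTY]
step 4: bank2 2->2 [HIT]
step 5: bank1 8->1 [CONFLICT]
step 6: bank3 8->8 [HIT]
step 7: bank2 2->6 [CONFLICT]
step 8: bank0 None->8 [EMPTY]
step 9: bank3 8->4 [CONFLICT]
step 10: bank2 6->0 [CONFLICT]
step 11: bank0 8->2 [CONFLICT]
step 12: bank2 0->4 [CONFLICT]

COUNT = 6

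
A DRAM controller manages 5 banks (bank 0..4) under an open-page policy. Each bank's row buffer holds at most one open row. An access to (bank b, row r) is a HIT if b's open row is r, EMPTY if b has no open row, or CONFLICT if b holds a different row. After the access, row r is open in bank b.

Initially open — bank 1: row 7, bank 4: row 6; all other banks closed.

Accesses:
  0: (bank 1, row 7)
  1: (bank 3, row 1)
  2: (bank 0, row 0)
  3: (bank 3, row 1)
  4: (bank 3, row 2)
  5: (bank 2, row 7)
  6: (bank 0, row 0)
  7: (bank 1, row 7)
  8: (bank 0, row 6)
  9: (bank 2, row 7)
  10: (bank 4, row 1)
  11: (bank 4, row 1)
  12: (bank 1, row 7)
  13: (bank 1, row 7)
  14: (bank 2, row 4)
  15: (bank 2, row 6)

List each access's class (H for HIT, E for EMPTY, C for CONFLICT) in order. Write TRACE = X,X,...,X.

step 0: bank1 7->7 [HIT]
step 1: bank3 None->1 [EMPTY]
step 2: bank0 None->0 [EMPTY]
step 3: bank3 1->1 [HIT]
step 4: bank3 1->2 [CONFLICT]
step 5: bank2 None->7 [EMPTY]
step 6: bank0 0->0 [HIT]
step 7: bank1 7->7 [HIT]
step 8: bank0 0->6 [CONFLICT]
step 9: bank2 7->7 [HIT]
step 10: bank4 6->1 [CONFLICT]
step 11: bank4 1->1 [HIT]
step 12: bank1 7->7 [HIT]
step 13: bank1 7->7 [HIT]
step 14: bank2 7->4 [CONFLICT]
step 15: bank2 4->6 [CONFLICT]

TRACE = H,E,E,H,C,E,H,H,C,H,C,H,H,H,C,C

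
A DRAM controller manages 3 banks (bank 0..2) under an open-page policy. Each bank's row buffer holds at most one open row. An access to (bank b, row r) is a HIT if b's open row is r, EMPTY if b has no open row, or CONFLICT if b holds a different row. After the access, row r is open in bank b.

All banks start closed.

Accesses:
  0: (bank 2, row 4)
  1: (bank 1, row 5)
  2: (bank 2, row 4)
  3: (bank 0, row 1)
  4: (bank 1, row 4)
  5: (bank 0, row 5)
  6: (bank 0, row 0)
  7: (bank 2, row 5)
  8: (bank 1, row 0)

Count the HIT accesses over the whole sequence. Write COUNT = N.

COUNT = 1

#0 (2,4) E
#1 (1,5) E
#2 (2,4) H  (was 4)
#3 (0,1) E
#4 (1,4) C  (was 5)
#5 (0,5) C  (was 1)
#6 (0,0) C  (was 5)
#7 (2,5) C  (was 4)
#8 (1,0) C  (was 4)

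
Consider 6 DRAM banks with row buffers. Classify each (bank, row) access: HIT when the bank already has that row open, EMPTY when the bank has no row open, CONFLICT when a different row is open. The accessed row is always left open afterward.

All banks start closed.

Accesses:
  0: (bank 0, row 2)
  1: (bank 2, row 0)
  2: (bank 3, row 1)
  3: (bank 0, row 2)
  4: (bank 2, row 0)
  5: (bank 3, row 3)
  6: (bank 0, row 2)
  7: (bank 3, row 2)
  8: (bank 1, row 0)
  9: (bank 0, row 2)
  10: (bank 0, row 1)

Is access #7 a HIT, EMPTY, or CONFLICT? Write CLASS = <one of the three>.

0: bank 0 row 2 — prev None → EMPTY
1: bank 2 row 0 — prev None → EMPTY
2: bank 3 row 1 — prev None → EMPTY
3: bank 0 row 2 — prev 2 → HIT
4: bank 2 row 0 — prev 0 → HIT
5: bank 3 row 3 — prev 1 → CONFLICT
6: bank 0 row 2 — prev 2 → HIT
7: bank 3 row 2 — prev 3 → CONFLICT
8: bank 1 row 0 — prev None → EMPTY
9: bank 0 row 2 — prev 2 → HIT
10: bank 0 row 1 — prev 2 → CONFLICT

CLASS = CONFLICT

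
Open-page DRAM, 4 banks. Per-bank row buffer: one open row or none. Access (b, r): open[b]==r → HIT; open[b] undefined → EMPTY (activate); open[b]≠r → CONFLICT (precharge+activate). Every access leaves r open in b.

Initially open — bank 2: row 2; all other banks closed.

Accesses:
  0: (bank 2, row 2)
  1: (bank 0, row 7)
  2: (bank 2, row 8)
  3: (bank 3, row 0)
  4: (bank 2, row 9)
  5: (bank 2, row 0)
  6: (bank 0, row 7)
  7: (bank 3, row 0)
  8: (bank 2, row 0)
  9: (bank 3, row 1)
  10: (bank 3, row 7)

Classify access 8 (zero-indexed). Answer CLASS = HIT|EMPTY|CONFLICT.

  [0] b2 r2: had r2 ⇒ H
  [1] b0 r7: no row ⇒ E
  [2] b2 r8: had r2 ⇒ C
  [3] b3 r0: no row ⇒ E
  [4] b2 r9: had r8 ⇒ C
  [5] b2 r0: had r9 ⇒ C
  [6] b0 r7: had r7 ⇒ H
  [7] b3 r0: had r0 ⇒ H
  [8] b2 r0: had r0 ⇒ H
  [9] b3 r1: had r0 ⇒ C
  [10] b3 r7: had r1 ⇒ C

CLASS = HIT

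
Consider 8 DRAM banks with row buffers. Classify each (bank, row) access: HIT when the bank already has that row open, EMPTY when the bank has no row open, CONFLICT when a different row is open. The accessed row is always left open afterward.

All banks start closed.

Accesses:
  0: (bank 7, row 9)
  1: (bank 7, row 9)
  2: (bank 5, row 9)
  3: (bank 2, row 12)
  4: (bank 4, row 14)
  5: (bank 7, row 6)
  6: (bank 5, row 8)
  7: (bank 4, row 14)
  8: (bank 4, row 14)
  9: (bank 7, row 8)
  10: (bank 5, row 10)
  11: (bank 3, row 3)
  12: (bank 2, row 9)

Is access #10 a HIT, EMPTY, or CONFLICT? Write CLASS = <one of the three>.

CLASS = CONFLICT

  [0] b7 r9: no row ⇒ E
  [1] b7 r9: had r9 ⇒ H
  [2] b5 r9: no row ⇒ E
  [3] b2 r12: no row ⇒ E
  [4] b4 r14: no row ⇒ E
  [5] b7 r6: had r9 ⇒ C
  [6] b5 r8: had r9 ⇒ C
  [7] b4 r14: had r14 ⇒ H
  [8] b4 r14: had r14 ⇒ H
  [9] b7 r8: had r6 ⇒ C
  [10] b5 r10: had r8 ⇒ C
  [11] b3 r3: no row ⇒ E
  [12] b2 r9: had r12 ⇒ C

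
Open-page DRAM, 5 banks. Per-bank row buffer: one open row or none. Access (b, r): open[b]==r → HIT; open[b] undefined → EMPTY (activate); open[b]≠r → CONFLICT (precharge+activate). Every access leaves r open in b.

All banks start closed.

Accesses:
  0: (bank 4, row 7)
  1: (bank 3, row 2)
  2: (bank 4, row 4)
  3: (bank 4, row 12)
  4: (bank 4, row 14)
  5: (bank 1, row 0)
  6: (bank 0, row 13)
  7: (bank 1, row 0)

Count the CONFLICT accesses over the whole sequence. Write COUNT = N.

COUNT = 3

step 0: bank4 None->7 [EMPTY]
step 1: bank3 None->2 [EMPTY]
step 2: bank4 7->4 [CONFLICT]
step 3: bank4 4->12 [CONFLICT]
step 4: bank4 12->14 [CONFLICT]
step 5: bank1 None->0 [EMPTY]
step 6: bank0 None->13 [EMPTY]
step 7: bank1 0->0 [HIT]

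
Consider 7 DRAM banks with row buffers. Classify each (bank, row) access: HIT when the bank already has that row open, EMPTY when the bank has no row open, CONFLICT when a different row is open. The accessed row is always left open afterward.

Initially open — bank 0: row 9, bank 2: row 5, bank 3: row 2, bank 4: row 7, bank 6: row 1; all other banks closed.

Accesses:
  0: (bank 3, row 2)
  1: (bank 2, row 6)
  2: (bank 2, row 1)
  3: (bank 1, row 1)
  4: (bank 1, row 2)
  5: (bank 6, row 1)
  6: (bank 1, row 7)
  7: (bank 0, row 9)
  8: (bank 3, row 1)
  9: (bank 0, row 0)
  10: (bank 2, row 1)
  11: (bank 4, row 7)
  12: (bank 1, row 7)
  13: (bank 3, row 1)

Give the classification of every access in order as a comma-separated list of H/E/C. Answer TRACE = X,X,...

0: bank 3 row 2 — prev 2 → HIT
1: bank 2 row 6 — prev 5 → CONFLICT
2: bank 2 row 1 — prev 6 → CONFLICT
3: bank 1 row 1 — prev None → EMPTY
4: bank 1 row 2 — prev 1 → CONFLICT
5: bank 6 row 1 — prev 1 → HIT
6: bank 1 row 7 — prev 2 → CONFLICT
7: bank 0 row 9 — prev 9 → HIT
8: bank 3 row 1 — prev 2 → CONFLICT
9: bank 0 row 0 — prev 9 → CONFLICT
10: bank 2 row 1 — prev 1 → HIT
11: bank 4 row 7 — prev 7 → HIT
12: bank 1 row 7 — prev 7 → HIT
13: bank 3 row 1 — prev 1 → HIT

TRACE = H,C,C,E,C,H,C,H,C,C,H,H,H,H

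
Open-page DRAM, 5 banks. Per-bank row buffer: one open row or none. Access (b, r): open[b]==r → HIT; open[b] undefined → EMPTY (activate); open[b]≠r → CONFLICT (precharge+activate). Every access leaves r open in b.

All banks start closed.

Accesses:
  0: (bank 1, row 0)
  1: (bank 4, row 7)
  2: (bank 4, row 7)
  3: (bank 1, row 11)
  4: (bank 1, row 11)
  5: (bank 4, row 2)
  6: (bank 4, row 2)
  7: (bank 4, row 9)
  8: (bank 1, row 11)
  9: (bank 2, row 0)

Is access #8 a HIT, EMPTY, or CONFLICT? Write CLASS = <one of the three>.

CLASS = HIT

0: bank 1 row 0 — prev None → EMPTY
1: bank 4 row 7 — prev None → EMPTY
2: bank 4 row 7 — prev 7 → HIT
3: bank 1 row 11 — prev 0 → CONFLICT
4: bank 1 row 11 — prev 11 → HIT
5: bank 4 row 2 — prev 7 → CONFLICT
6: bank 4 row 2 — prev 2 → HIT
7: bank 4 row 9 — prev 2 → CONFLICT
8: bank 1 row 11 — prev 11 → HIT
9: bank 2 row 0 — prev None → EMPTY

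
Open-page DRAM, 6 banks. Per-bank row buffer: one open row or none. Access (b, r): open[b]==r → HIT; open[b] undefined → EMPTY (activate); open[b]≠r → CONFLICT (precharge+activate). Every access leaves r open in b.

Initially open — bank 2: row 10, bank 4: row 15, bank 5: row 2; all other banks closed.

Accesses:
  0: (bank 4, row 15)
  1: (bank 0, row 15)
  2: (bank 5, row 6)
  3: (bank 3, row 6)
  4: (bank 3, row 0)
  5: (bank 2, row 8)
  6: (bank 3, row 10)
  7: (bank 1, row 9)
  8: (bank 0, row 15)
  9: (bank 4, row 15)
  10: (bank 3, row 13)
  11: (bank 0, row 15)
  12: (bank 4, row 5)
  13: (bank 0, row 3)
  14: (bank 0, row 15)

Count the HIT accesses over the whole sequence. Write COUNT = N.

step 0: bank4 15->15 [HIT]
step 1: bank0 None->15 [EMPTY]
step 2: bank5 2->6 [CONFLICT]
step 3: bank3 None->6 [EMPTY]
step 4: bank3 6->0 [CONFLICT]
step 5: bank2 10->8 [CONFLICT]
step 6: bank3 0->10 [CONFLICT]
step 7: bank1 None->9 [EMPTY]
step 8: bank0 15->15 [HIT]
step 9: bank4 15->15 [HIT]
step 10: bank3 10->13 [CONFLICT]
step 11: bank0 15->15 [HIT]
step 12: bank4 15->5 [CONFLICT]
step 13: bank0 15->3 [CONFLICT]
step 14: bank0 3->15 [CONFLICT]

COUNT = 4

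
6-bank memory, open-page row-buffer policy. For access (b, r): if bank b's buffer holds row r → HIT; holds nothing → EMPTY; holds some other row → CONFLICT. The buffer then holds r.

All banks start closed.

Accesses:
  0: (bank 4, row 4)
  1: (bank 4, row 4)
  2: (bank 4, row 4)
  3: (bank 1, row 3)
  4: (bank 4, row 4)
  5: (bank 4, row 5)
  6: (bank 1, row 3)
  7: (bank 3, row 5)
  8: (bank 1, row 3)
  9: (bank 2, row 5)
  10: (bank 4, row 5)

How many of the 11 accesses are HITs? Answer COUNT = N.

  [0] b4 r4: no row ⇒ E
  [1] b4 r4: had r4 ⇒ H
  [2] b4 r4: had r4 ⇒ H
  [3] b1 r3: no row ⇒ E
  [4] b4 r4: had r4 ⇒ H
  [5] b4 r5: had r4 ⇒ C
  [6] b1 r3: had r3 ⇒ H
  [7] b3 r5: no row ⇒ E
  [8] b1 r3: had r3 ⇒ H
  [9] b2 r5: no row ⇒ E
  [10] b4 r5: had r5 ⇒ H

COUNT = 6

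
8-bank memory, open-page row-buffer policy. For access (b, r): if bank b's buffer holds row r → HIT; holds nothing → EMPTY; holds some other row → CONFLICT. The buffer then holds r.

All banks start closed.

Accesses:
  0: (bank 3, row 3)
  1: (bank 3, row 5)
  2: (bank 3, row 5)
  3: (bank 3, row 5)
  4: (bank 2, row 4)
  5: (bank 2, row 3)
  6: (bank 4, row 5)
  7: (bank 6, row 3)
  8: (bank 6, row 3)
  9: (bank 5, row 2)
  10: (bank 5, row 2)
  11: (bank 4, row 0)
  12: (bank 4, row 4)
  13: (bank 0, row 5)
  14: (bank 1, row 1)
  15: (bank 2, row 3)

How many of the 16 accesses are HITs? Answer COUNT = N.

0: bank 3 row 3 — prev None → EMPTY
1: bank 3 row 5 — prev 3 → CONFLICT
2: bank 3 row 5 — prev 5 → HIT
3: bank 3 row 5 — prev 5 → HIT
4: bank 2 row 4 — prev None → EMPTY
5: bank 2 row 3 — prev 4 → CONFLICT
6: bank 4 row 5 — prev None → EMPTY
7: bank 6 row 3 — prev None → EMPTY
8: bank 6 row 3 — prev 3 → HIT
9: bank 5 row 2 — prev None → EMPTY
10: bank 5 row 2 — prev 2 → HIT
11: bank 4 row 0 — prev 5 → CONFLICT
12: bank 4 row 4 — prev 0 → CONFLICT
13: bank 0 row 5 — prev None → EMPTY
14: bank 1 row 1 — prev None → EMPTY
15: bank 2 row 3 — prev 3 → HIT

COUNT = 5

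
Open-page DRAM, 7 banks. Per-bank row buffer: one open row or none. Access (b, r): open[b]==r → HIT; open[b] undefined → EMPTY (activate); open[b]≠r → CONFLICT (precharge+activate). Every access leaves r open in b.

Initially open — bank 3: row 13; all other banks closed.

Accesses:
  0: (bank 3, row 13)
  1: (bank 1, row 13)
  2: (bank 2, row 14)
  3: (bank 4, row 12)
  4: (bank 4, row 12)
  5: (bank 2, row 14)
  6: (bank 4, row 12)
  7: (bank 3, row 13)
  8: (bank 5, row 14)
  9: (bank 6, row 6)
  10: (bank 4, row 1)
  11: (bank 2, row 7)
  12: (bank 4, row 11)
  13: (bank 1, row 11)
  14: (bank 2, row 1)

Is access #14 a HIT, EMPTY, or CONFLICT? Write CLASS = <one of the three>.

#0 (3,13) H  (was 13)
#1 (1,13) E
#2 (2,14) E
#3 (4,12) E
#4 (4,12) H  (was 12)
#5 (2,14) H  (was 14)
#6 (4,12) H  (was 12)
#7 (3,13) H  (was 13)
#8 (5,14) E
#9 (6,6) E
#10 (4,1) C  (was 12)
#11 (2,7) C  (was 14)
#12 (4,11) C  (was 1)
#13 (1,11) C  (was 13)
#14 (2,1) C  (was 7)

CLASS = CONFLICT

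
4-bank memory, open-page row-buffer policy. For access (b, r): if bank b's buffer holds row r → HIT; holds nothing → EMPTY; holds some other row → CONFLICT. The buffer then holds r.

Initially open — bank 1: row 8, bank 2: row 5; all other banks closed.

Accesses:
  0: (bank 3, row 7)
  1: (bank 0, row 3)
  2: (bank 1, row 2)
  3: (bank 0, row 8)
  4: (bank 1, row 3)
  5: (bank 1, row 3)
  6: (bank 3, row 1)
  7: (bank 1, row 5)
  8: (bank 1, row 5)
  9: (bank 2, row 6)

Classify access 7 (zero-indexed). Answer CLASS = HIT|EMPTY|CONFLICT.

#0 (3,7) E
#1 (0,3) E
#2 (1,2) C  (was 8)
#3 (0,8) C  (was 3)
#4 (1,3) C  (was 2)
#5 (1,3) H  (was 3)
#6 (3,1) C  (was 7)
#7 (1,5) C  (was 3)
#8 (1,5) H  (was 5)
#9 (2,6) C  (was 5)

CLASS = CONFLICT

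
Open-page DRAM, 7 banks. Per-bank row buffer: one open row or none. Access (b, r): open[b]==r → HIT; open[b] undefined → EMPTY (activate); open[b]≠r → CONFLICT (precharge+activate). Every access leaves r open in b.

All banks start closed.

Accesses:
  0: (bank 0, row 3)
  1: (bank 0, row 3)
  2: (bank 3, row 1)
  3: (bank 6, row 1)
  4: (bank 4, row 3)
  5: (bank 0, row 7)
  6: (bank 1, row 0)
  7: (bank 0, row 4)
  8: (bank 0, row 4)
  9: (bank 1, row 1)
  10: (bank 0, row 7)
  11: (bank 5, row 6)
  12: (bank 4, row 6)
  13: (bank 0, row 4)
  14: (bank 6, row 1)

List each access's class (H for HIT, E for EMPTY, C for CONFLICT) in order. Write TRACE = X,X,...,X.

0: bank 0 row 3 — prev None → EMPTY
1: bank 0 row 3 — prev 3 → HIT
2: bank 3 row 1 — prev None → EMPTY
3: bank 6 row 1 — prev None → EMPTY
4: bank 4 row 3 — prev None → EMPTY
5: bank 0 row 7 — prev 3 → CONFLICT
6: bank 1 row 0 — prev None → EMPTY
7: bank 0 row 4 — prev 7 → CONFLICT
8: bank 0 row 4 — prev 4 → HIT
9: bank 1 row 1 — prev 0 → CONFLICT
10: bank 0 row 7 — prev 4 → CONFLICT
11: bank 5 row 6 — prev None → EMPTY
12: bank 4 row 6 — prev 3 → CONFLICT
13: bank 0 row 4 — prev 7 → CONFLICT
14: bank 6 row 1 — prev 1 → HIT

TRACE = E,H,E,E,E,C,E,C,H,C,C,E,C,C,H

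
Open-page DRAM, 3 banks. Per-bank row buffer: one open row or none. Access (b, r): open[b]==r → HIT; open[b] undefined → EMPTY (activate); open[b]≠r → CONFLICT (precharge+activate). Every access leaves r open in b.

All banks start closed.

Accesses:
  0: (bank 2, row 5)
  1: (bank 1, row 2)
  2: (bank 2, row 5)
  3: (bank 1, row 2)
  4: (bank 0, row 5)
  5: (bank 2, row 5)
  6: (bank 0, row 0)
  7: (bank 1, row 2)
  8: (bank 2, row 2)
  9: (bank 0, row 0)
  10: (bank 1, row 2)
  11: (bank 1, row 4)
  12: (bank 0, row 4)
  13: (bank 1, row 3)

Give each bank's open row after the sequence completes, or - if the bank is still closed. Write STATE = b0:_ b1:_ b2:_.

step 0: bank2 None->5 [EMPTY]
step 1: bank1 None->2 [EMPTY]
step 2: bank2 5->5 [HIT]
step 3: bank1 2->2 [HIT]
step 4: bank0 None->5 [EMPTY]
step 5: bank2 5->5 [HIT]
step 6: bank0 5->0 [CONFLICT]
step 7: bank1 2->2 [HIT]
step 8: bank2 5->2 [CONFLICT]
step 9: bank0 0->0 [HIT]
step 10: bank1 2->2 [HIT]
step 11: bank1 2->4 [CONFLICT]
step 12: bank0 0->4 [CONFLICT]
step 13: bank1 4->3 [CONFLICT]

STATE = b0:4 b1:3 b2:2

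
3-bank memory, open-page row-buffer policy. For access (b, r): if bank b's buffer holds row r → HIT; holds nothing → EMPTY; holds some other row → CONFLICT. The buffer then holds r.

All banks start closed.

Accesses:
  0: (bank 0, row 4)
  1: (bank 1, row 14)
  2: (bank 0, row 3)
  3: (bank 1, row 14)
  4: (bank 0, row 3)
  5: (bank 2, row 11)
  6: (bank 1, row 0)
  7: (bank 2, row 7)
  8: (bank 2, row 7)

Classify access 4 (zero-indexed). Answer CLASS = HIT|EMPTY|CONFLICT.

CLASS = HIT

step 0: bank0 None->4 [EMPTY]
step 1: bank1 None->14 [EMPTY]
step 2: bank0 4->3 [CONFLICT]
step 3: bank1 14->14 [HIT]
step 4: bank0 3->3 [HIT]
step 5: bank2 None->11 [EMPTY]
step 6: bank1 14->0 [CONFLICT]
step 7: bank2 11->7 [CONFLICT]
step 8: bank2 7->7 [HIT]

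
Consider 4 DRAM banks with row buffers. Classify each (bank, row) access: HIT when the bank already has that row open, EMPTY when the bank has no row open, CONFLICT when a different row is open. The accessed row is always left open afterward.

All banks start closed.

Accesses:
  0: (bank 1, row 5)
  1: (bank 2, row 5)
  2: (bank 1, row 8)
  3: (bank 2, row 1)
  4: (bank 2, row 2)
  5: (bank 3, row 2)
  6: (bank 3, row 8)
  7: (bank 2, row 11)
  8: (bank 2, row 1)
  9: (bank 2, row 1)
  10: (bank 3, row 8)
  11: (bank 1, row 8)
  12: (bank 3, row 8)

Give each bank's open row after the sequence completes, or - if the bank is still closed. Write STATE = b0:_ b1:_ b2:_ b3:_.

STATE = b0:- b1:8 b2:1 b3:8

0: bank 1 row 5 — prev None → EMPTY
1: bank 2 row 5 — prev None → EMPTY
2: bank 1 row 8 — prev 5 → CONFLICT
3: bank 2 row 1 — prev 5 → CONFLICT
4: bank 2 row 2 — prev 1 → CONFLICT
5: bank 3 row 2 — prev None → EMPTY
6: bank 3 row 8 — prev 2 → CONFLICT
7: bank 2 row 11 — prev 2 → CONFLICT
8: bank 2 row 1 — prev 11 → CONFLICT
9: bank 2 row 1 — prev 1 → HIT
10: bank 3 row 8 — prev 8 → HIT
11: bank 1 row 8 — prev 8 → HIT
12: bank 3 row 8 — prev 8 → HIT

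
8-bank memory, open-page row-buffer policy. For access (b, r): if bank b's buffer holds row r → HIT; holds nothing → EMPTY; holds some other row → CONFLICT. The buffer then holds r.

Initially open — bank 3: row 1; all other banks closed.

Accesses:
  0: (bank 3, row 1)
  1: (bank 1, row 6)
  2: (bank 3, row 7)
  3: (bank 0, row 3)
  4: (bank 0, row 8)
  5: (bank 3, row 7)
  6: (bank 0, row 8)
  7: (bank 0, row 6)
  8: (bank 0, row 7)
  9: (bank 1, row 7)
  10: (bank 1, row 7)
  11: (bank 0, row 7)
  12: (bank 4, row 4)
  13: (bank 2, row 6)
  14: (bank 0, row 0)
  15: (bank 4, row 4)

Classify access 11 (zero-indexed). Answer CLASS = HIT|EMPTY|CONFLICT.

#0 (3,1) H  (was 1)
#1 (1,6) E
#2 (3,7) C  (was 1)
#3 (0,3) E
#4 (0,8) C  (was 3)
#5 (3,7) H  (was 7)
#6 (0,8) H  (was 8)
#7 (0,6) C  (was 8)
#8 (0,7) C  (was 6)
#9 (1,7) C  (was 6)
#10 (1,7) H  (was 7)
#11 (0,7) H  (was 7)
#12 (4,4) E
#13 (2,6) E
#14 (0,0) C  (was 7)
#15 (4,4) H  (was 4)

CLASS = HIT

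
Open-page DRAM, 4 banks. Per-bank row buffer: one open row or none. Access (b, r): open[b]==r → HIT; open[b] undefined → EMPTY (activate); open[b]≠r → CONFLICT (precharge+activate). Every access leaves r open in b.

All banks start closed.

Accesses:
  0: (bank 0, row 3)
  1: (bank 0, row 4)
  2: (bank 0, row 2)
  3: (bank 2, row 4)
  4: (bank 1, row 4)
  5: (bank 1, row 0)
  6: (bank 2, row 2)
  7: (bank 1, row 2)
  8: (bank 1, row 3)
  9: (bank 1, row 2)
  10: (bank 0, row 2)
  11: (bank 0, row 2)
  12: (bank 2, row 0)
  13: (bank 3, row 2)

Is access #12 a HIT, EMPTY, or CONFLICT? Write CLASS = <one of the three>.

CLASS = CONFLICT

  [0] b0 r3: no row ⇒ E
  [1] b0 r4: had r3 ⇒ C
  [2] b0 r2: had r4 ⇒ C
  [3] b2 r4: no row ⇒ E
  [4] b1 r4: no row ⇒ E
  [5] b1 r0: had r4 ⇒ C
  [6] b2 r2: had r4 ⇒ C
  [7] b1 r2: had r0 ⇒ C
  [8] b1 r3: had r2 ⇒ C
  [9] b1 r2: had r3 ⇒ C
  [10] b0 r2: had r2 ⇒ H
  [11] b0 r2: had r2 ⇒ H
  [12] b2 r0: had r2 ⇒ C
  [13] b3 r2: no row ⇒ E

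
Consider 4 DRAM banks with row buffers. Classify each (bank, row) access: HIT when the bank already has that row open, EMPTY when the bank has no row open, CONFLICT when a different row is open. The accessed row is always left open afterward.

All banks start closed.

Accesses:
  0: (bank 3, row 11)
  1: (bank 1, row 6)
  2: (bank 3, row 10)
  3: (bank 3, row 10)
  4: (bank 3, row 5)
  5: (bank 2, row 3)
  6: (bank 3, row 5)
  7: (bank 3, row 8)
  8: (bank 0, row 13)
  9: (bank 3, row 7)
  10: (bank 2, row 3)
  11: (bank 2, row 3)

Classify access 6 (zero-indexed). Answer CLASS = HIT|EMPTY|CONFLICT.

step 0: bank3 None->11 [EMPTY]
step 1: bank1 None->6 [EMPTY]
step 2: bank3 11->10 [CONFLICT]
step 3: bank3 10->10 [HIT]
step 4: bank3 10->5 [CONFLICT]
step 5: bank2 None->3 [EMPTY]
step 6: bank3 5->5 [HIT]
step 7: bank3 5->8 [CONFLICT]
step 8: bank0 None->13 [EMPTY]
step 9: bank3 8->7 [CONFLICT]
step 10: bank2 3->3 [HIT]
step 11: bank2 3->3 [HIT]

CLASS = HIT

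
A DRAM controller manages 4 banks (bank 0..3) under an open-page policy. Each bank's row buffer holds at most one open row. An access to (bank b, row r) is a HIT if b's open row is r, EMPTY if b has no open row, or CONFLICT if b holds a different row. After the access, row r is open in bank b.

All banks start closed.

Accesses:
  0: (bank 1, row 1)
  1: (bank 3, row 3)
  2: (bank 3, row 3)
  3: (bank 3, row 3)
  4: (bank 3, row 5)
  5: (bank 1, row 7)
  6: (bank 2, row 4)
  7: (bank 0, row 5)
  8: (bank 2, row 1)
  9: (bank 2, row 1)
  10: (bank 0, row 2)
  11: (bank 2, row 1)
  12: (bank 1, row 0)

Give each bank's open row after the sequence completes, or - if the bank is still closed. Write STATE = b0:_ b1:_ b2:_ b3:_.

0: bank 1 row 1 — prev None → EMPTY
1: bank 3 row 3 — prev None → EMPTY
2: bank 3 row 3 — prev 3 → HIT
3: bank 3 row 3 — prev 3 → HIT
4: bank 3 row 5 — prev 3 → CONFLICT
5: bank 1 row 7 — prev 1 → CONFLICT
6: bank 2 row 4 — prev None → EMPTY
7: bank 0 row 5 — prev None → EMPTY
8: bank 2 row 1 — prev 4 → CONFLICT
9: bank 2 row 1 — prev 1 → HIT
10: bank 0 row 2 — prev 5 → CONFLICT
11: bank 2 row 1 — prev 1 → HIT
12: bank 1 row 0 — prev 7 → CONFLICT

STATE = b0:2 b1:0 b2:1 b3:5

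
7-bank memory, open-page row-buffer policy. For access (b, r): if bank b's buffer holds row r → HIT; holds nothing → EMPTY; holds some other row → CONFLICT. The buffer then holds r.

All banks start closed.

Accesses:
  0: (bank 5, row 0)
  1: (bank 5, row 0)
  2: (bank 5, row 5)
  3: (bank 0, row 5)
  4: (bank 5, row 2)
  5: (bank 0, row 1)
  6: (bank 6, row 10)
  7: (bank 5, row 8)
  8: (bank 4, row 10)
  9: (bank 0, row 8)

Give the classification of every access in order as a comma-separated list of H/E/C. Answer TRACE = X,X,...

#0 (5,0) E
#1 (5,0) H  (was 0)
#2 (5,5) C  (was 0)
#3 (0,5) E
#4 (5,2) C  (was 5)
#5 (0,1) C  (was 5)
#6 (6,10) E
#7 (5,8) C  (was 2)
#8 (4,10) E
#9 (0,8) C  (was 1)

TRACE = E,H,C,E,C,C,E,C,E,C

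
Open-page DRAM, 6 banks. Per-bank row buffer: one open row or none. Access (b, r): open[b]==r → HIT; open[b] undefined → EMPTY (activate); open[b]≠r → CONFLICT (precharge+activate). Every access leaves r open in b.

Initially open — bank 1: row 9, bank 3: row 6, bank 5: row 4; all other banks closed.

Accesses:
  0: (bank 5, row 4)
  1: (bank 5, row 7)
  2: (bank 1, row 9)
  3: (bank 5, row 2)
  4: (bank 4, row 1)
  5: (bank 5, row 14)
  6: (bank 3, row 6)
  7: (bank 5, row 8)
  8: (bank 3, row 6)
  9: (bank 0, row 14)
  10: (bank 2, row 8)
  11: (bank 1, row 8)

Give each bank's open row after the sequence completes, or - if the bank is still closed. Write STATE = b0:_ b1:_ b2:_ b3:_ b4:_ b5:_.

step 0: bank5 4->4 [HIT]
step 1: bank5 4->7 [CONFLICT]
step 2: bank1 9->9 [HIT]
step 3: bank5 7->2 [CONFLICT]
step 4: bank4 None->1 [EMPTY]
step 5: bank5 2->14 [CONFLICT]
step 6: bank3 6->6 [HIT]
step 7: bank5 14->8 [CONFLICT]
step 8: bank3 6->6 [HIT]
step 9: bank0 None->14 [EMPTY]
step 10: bank2 None->8 [EMPTY]
step 11: bank1 9->8 [CONFLICT]

STATE = b0:14 b1:8 b2:8 b3:6 b4:1 b5:8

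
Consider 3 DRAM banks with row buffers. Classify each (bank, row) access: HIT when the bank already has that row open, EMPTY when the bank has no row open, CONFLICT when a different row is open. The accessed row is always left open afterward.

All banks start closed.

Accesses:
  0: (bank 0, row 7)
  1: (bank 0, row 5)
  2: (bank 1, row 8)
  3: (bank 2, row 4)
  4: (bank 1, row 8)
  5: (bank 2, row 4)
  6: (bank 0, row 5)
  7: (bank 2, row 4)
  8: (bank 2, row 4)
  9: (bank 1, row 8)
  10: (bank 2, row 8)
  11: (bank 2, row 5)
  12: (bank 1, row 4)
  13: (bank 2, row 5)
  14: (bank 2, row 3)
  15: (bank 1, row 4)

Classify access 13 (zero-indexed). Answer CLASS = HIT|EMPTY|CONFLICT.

0: bank 0 row 7 — prev None → EMPTY
1: bank 0 row 5 — prev 7 → CONFLICT
2: bank 1 row 8 — prev None → EMPTY
3: bank 2 row 4 — prev None → EMPTY
4: bank 1 row 8 — prev 8 → HIT
5: bank 2 row 4 — prev 4 → HIT
6: bank 0 row 5 — prev 5 → HIT
7: bank 2 row 4 — prev 4 → HIT
8: bank 2 row 4 — prev 4 → HIT
9: bank 1 row 8 — prev 8 → HIT
10: bank 2 row 8 — prev 4 → CONFLICT
11: bank 2 row 5 — prev 8 → CONFLICT
12: bank 1 row 4 — prev 8 → CONFLICT
13: bank 2 row 5 — prev 5 → HIT
14: bank 2 row 3 — prev 5 → CONFLICT
15: bank 1 row 4 — prev 4 → HIT

CLASS = HIT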